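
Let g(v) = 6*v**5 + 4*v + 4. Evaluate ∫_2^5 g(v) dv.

15615

By the power rule, an antiderivative is F(v) = v**6 + 2*v**2 + 4*v.
Then F(5) - F(2) = (15695) - (80) = 15615.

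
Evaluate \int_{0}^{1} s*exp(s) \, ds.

1

Integrate by parts once (u = s, dv = exp(s) ds).
An antiderivative is F(s) = (s - 1)*exp(s).
Then F(1) - F(0) = (0) - (-1) = 1.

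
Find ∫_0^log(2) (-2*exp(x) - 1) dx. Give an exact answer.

-2 - log(2)

An antiderivative is F(x) = -x - 2*exp(x).
Then F(log(2)) - F(0) = (-4 - log(2)) - (-2) = -2 - log(2).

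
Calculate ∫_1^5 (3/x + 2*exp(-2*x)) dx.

-exp(-10) + exp(-2) + 3*log(5)

An antiderivative is F(x) = 3*log(x) - exp(-2*x).
Then F(5) - F(1) = (-exp(-10) + 3*log(5)) - (-exp(-2)) = -exp(-10) + exp(-2) + 3*log(5).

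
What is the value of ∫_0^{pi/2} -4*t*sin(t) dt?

-4

Integrate by parts once (u = t, dv = -4*sin(t) dt).
An antiderivative is F(t) = 4*t*cos(t) - 4*sin(t).
Then F(pi/2) - F(0) = (-4) - (0) = -4.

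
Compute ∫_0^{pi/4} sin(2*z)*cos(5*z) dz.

Use the identity sin(2*z)cos(5*z) = [sin(7*z) + sin(-3*z)]/2.
An antiderivative is F(z) = cos(3*z)/6 - cos(7*z)/14.
Then F(pi/4) - F(0) = (-5*sqrt(2)/42) - (2/21) = -5*sqrt(2)/42 - 2/21.

-5*sqrt(2)/42 - 2/21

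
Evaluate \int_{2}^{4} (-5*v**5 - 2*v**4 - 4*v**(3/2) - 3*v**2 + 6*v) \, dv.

-3828 + 32*sqrt(2)/5

By the power rule, an antiderivative is F(v) = -5*v**6/6 - 8*v**(5/2)/5 - 2*v**5/5 - v**3 + 3*v**2.
Then F(4) - F(2) = (-58352/15) - (-932/15 - 32*sqrt(2)/5) = -3828 + 32*sqrt(2)/5.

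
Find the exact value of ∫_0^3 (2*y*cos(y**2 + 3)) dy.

Let u = y**2 + 3, so du = 2*y dy. When y = 0, u = 3; when y = 3, u = 12.
The integral becomes ∫ cos(u) du from 3 to 12, with antiderivative sin(u).
Back in y: F(y) = sin(y**2 + 3).
Then F(3) - F(0) = (sin(12)) - (sin(3)) = sin(12) - sin(3).

sin(12) - sin(3)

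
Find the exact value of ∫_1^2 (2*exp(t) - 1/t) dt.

-2*exp(1) - log(2) + 2*exp(2)

An antiderivative is F(t) = 2*exp(t) - log(t).
Then F(2) - F(1) = (-log(2) + 2*exp(2)) - (2*exp(1)) = -2*exp(1) - log(2) + 2*exp(2).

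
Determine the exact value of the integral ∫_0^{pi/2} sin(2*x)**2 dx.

pi/4

Use the identity sin^2(2*x) = (1 - cos(4*x))/2.
An antiderivative is F(x) = x/2 - sin(4*x)/8.
Then F(pi/2) - F(0) = (pi/4) - (0) = pi/4.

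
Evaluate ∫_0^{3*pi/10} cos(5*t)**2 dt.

3*pi/20

Use the identity cos^2(5*t) = (1 + cos(10*t))/2.
An antiderivative is F(t) = t/2 + sin(10*t)/20.
Then F(3*pi/10) - F(0) = (3*pi/20) - (0) = 3*pi/20.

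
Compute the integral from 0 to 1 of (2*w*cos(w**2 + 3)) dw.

Let u = w**2 + 3, so du = 2*w dw. When w = 0, u = 3; when w = 1, u = 4.
The integral becomes ∫ cos(u) du from 3 to 4, with antiderivative sin(u).
Back in w: F(w) = sin(w**2 + 3).
Then F(1) - F(0) = (sin(4)) - (sin(3)) = sin(4) - sin(3).

sin(4) - sin(3)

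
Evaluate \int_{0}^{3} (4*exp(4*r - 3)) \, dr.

Let u = 4*r - 3, so du = 4 dr. When r = 0, u = -3; when r = 3, u = 9.
The integral becomes ∫ exp(u) du from -3 to 9, with antiderivative exp(u).
Back in r: F(r) = exp(4*r - 3).
Then F(3) - F(0) = (exp(9)) - (exp(-3)) = -(1 - exp(12))*exp(-3).

-(1 - exp(12))*exp(-3)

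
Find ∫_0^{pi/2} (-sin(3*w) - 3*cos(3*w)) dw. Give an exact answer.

2/3

An antiderivative is F(w) = -sin(3*w) + cos(3*w)/3.
Then F(pi/2) - F(0) = (1) - (1/3) = 2/3.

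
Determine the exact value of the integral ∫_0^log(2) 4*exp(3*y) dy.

An antiderivative is F(y) = 4*exp(3*y)/3.
Then F(log(2)) - F(0) = (32/3) - (4/3) = 28/3.

28/3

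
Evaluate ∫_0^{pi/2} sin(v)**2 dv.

pi/4

Use the identity sin^2(v) = (1 - cos(2*v))/2.
An antiderivative is F(v) = v/2 - sin(2*v)/4.
Then F(pi/2) - F(0) = (pi/4) - (0) = pi/4.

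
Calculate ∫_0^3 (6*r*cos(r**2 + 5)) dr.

Let u = r**2 + 5, so du = 2*r dr. When r = 0, u = 5; when r = 3, u = 14.
The integral becomes 3·∫ cos(u) du from 5 to 14, with antiderivative 3*sin(u).
Back in r: F(r) = 3*sin(r**2 + 5).
Then F(3) - F(0) = (3*sin(14)) - (3*sin(5)) = -3*sin(5) + 3*sin(14).

-3*sin(5) + 3*sin(14)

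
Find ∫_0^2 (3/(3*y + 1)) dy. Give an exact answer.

log(7)

Let u = 3*y + 1, so du = 3 dy. When y = 0, u = 1; when y = 2, u = 7.
The integral becomes ∫ 1/u du from 1 to 7, with antiderivative log(u).
Back in y: F(y) = log(3*y + 1).
Then F(2) - F(0) = (log(7)) - (0) = log(7).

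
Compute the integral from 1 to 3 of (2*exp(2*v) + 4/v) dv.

-exp(2) + log(81) + exp(6)

An antiderivative is F(v) = exp(2*v) + 4*log(v).
Then F(3) - F(1) = (log(81) + exp(6)) - (exp(2)) = -exp(2) + log(81) + exp(6).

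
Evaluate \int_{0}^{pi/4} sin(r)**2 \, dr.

-1/4 + pi/8

Use the identity sin^2(r) = (1 - cos(2*r))/2.
An antiderivative is F(r) = r/2 - sin(2*r)/4.
Then F(pi/4) - F(0) = (-1/4 + pi/8) - (0) = -1/4 + pi/8.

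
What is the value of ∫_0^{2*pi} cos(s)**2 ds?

Use the identity cos^2(s) = (1 + cos(2*s))/2.
An antiderivative is F(s) = s/2 + sin(2*s)/4.
Then F(2*pi) - F(0) = (pi) - (0) = pi.

pi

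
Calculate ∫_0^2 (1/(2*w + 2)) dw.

An antiderivative is F(w) = log(2*w + 2)/2.
Then F(2) - F(0) = (log(6)/2) - (log(2)/2) = log(3)/2.

log(3)/2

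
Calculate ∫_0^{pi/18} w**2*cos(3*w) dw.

Integrate by parts twice (u = w^2, dv = cos(3*w) dw).
An antiderivative is F(w) = w**2*sin(3*w)/3 + 2*w*cos(3*w)/9 - 2*sin(3*w)/27.
Then F(pi/18) - F(0) = (-1/27 + pi**2/1944 + sqrt(3)*pi/162) - (0) = -1/27 + pi**2/1944 + sqrt(3)*pi/162.

-1/27 + pi**2/1944 + sqrt(3)*pi/162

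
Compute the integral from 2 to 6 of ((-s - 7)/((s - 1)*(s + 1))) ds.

Factor the denominator: s**2 - 1 = (s + 1)(s - 1).
Partial fractions: (-s - 7)/((s - 1)*(s + 1)) = 3/(s + 1) - 4/(s - 1).
An antiderivative is F(s) = -4*log(s - 1) + 3*log(s + 1).
Then F(6) - F(2) = (-4*log(5) + 3*log(7)) - (log(27)) = -4*log(5) - 3*log(3) + 3*log(7).

-4*log(5) - 3*log(3) + 3*log(7)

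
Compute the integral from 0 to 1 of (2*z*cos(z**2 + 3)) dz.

Let u = z**2 + 3, so du = 2*z dz. When z = 0, u = 3; when z = 1, u = 4.
The integral becomes ∫ cos(u) du from 3 to 4, with antiderivative sin(u).
Back in z: F(z) = sin(z**2 + 3).
Then F(1) - F(0) = (sin(4)) - (sin(3)) = sin(4) - sin(3).

sin(4) - sin(3)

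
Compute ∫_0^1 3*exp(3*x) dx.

Let u = 3*x, so du = 3 dx. When x = 0, u = 0; when x = 1, u = 3.
The integral becomes ∫ exp(u) du from 0 to 3, with antiderivative exp(u).
Back in x: F(x) = exp(3*x).
Then F(1) - F(0) = (exp(3)) - (1) = -1 + exp(3).

-1 + exp(3)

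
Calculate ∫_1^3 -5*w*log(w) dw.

Integrate by parts once (u = ln w, dv = -5*w dw).
An antiderivative is F(w) = -5*w**2*(2*log(w) - 1)/4.
Then F(3) - F(1) = (45/4 - 45*log(3)/2) - (5/4) = 10 - 45*log(3)/2.

10 - 45*log(3)/2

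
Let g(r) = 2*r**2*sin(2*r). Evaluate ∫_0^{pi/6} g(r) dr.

Integrate by parts twice (u = r^2, dv = 2*sin(2*r) dr).
An antiderivative is F(r) = -r**2*cos(2*r) + r*sin(2*r) + cos(2*r)/2.
Then F(pi/6) - F(0) = (-pi**2/72 + 1/4 + sqrt(3)*pi/12) - (1/2) = -1/4 - pi**2/72 + sqrt(3)*pi/12.

-1/4 - pi**2/72 + sqrt(3)*pi/12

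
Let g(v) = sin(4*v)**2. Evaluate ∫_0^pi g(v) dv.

Use the identity sin^2(4*v) = (1 - cos(8*v))/2.
An antiderivative is F(v) = v/2 - sin(8*v)/16.
Then F(pi) - F(0) = (pi/2) - (0) = pi/2.

pi/2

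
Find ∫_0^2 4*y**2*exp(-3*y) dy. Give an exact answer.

Integrate by parts twice (u = y^2, dv = 4*exp(-3*y) dy).
An antiderivative is F(y) = (-36*y**2 - 24*y - 8)*exp(-3*y)/27.
Then F(2) - F(0) = (-200*exp(-6)/27) - (-8/27) = 8/27 - 200*exp(-6)/27.

8/27 - 200*exp(-6)/27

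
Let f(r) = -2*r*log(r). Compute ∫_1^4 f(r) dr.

Integrate by parts once (u = ln r, dv = -2*r dr).
An antiderivative is F(r) = -r**2*(2*log(r) - 1)/2.
Then F(4) - F(1) = (8 - 32*log(2)) - (1/2) = 15/2 - 32*log(2).

15/2 - 32*log(2)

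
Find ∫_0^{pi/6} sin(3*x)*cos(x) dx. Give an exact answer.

5/16

Use the identity sin(3*x)cos(x) = [sin(4*x) + sin(2*x)]/2.
An antiderivative is F(x) = -cos(2*x)/4 - cos(4*x)/8.
Then F(pi/6) - F(0) = (-1/16) - (-3/8) = 5/16.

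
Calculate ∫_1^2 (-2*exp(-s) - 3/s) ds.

-3*log(2) - 2*exp(-1) + 2*exp(-2)

An antiderivative is F(s) = -3*log(s) + 2*exp(-s).
Then F(2) - F(1) = (-3*log(2) + 2*exp(-2)) - (2*exp(-1)) = -3*log(2) - 2*exp(-1) + 2*exp(-2).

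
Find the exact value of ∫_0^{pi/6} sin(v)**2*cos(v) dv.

1/24

Let u = sin(v), so du = cos(v) dv. When v = 0, u = 0; when v = pi/6, u = 1/2.
The integral becomes ∫ u**2 du from 0 to 1/2, with antiderivative u**3/3.
Back in v: F(v) = sin(v)**3/3.
Then F(pi/6) - F(0) = (1/24) - (0) = 1/24.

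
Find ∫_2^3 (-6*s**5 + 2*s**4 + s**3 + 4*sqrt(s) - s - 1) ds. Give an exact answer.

-11357/20 - 16*sqrt(2)/3 + 8*sqrt(3)

By the power rule, an antiderivative is F(s) = -s**6 + 2*s**5/5 + s**4/4 + 8*s**(3/2)/3 - s**2/2 - s.
Then F(3) - F(2) = (-12381/20 + 8*sqrt(3)) - (-256/5 + 16*sqrt(2)/3) = -11357/20 - 16*sqrt(2)/3 + 8*sqrt(3).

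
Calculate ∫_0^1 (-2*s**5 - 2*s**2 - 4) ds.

By the power rule, an antiderivative is F(s) = -s**6/3 - 2*s**3/3 - 4*s.
Then F(1) - F(0) = (-5) - (0) = -5.

-5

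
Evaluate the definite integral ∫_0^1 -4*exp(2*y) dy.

An antiderivative is F(y) = -2*exp(2*y).
Then F(1) - F(0) = (-2*exp(2)) - (-2) = 2 - 2*exp(2).

2 - 2*exp(2)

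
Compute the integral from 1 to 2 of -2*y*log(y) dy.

Integrate by parts once (u = ln y, dv = -2*y dy).
An antiderivative is F(y) = -y**2*(2*log(y) - 1)/2.
Then F(2) - F(1) = (2 - log(16)) - (1/2) = 3/2 - log(16).

3/2 - log(16)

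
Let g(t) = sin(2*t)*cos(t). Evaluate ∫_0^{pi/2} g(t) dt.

2/3

Use the identity sin(2*t)cos(t) = [sin(3*t) + sin(t)]/2.
An antiderivative is F(t) = -cos(t)/2 - cos(3*t)/6.
Then F(pi/2) - F(0) = (0) - (-2/3) = 2/3.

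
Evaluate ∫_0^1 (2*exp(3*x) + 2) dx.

4/3 + 2*exp(3)/3

An antiderivative is F(x) = 2*exp(3*x)/3 + 2*x.
Then F(1) - F(0) = (2 + 2*exp(3)/3) - (2/3) = 4/3 + 2*exp(3)/3.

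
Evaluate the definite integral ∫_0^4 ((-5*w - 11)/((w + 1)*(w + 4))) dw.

-2*log(5) - 3*log(2)

Factor the denominator: w**2 + 5*w + 4 = (w + 4)(w + 1).
Partial fractions: (-5*w - 11)/((w + 1)*(w + 4)) = -3/(w + 4) - 2/(w + 1).
An antiderivative is F(w) = -2*log(w + 1) - 3*log(w + 4).
Then F(4) - F(0) = (-9*log(2) - 2*log(5)) - (-log(64)) = -2*log(5) - 3*log(2).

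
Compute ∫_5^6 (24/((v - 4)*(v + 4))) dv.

Factor the denominator: v**2 - 16 = (v + 4)(v - 4).
Partial fractions: 24/((v - 4)*(v + 4)) = -3/(v + 4) + 3/(v - 4).
An antiderivative is F(v) = 3*log(v - 4) - 3*log(v + 4).
Then F(6) - F(5) = (-3*log(5)) - (-6*log(3)) = -3*log(5) + 6*log(3).

-3*log(5) + 6*log(3)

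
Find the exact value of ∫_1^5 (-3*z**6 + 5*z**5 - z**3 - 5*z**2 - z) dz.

By the power rule, an antiderivative is F(z) = -3*z**7/7 + 5*z**6/6 - z**4/4 - 5*z**3/3 - z**2/2.
Then F(5) - F(1) = (-583475/28) - (-169/84) = -437564/21.

-437564/21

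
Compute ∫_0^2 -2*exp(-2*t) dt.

An antiderivative is F(t) = exp(-2*t).
Then F(2) - F(0) = (exp(-4)) - (1) = -1 + exp(-4).

-1 + exp(-4)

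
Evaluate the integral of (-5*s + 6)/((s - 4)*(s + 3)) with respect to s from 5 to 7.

Factor the denominator: s**2 - s - 12 = (s + 3)(s - 4).
Partial fractions: (-5*s + 6)/((s - 4)*(s + 3)) = -3/(s + 3) - 2/(s - 4).
An antiderivative is F(s) = -2*log(s - 4) - 3*log(s + 3).
Then F(7) - F(5) = (-3*log(5) - 2*log(3) - 3*log(2)) - (-9*log(2)) = -3*log(5) - 2*log(3) + 6*log(2).

-3*log(5) - 2*log(3) + 6*log(2)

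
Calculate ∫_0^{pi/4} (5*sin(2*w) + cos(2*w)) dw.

3

An antiderivative is F(w) = sin(2*w)/2 - 5*cos(2*w)/2.
Then F(pi/4) - F(0) = (1/2) - (-5/2) = 3.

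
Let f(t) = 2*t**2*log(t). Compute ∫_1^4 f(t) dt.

-14 + 256*log(2)/3

Integrate by parts once (u = ln t, dv = 2*t**2 dt).
An antiderivative is F(t) = 2*t**3*(3*log(t) - 1)/9.
Then F(4) - F(1) = (-128/9 + 256*log(2)/3) - (-2/9) = -14 + 256*log(2)/3.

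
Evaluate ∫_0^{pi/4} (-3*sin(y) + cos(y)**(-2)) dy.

-2 + 3*sqrt(2)/2

An antiderivative is F(y) = 3*cos(y) + tan(y).
Then F(pi/4) - F(0) = (1 + 3*sqrt(2)/2) - (3) = -2 + 3*sqrt(2)/2.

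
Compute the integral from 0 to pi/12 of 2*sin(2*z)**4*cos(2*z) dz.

Let u = sin(2*z), so du = 2*cos(2*z) dz. When z = 0, u = 0; when z = pi/12, u = 1/2.
The integral becomes ∫ u**4 du from 0 to 1/2, with antiderivative u**5/5.
Back in z: F(z) = sin(2*z)**5/5.
Then F(pi/12) - F(0) = (1/160) - (0) = 1/160.

1/160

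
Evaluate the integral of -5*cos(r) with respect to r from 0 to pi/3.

An antiderivative is F(r) = -5*sin(r).
Then F(pi/3) - F(0) = (-5*sqrt(3)/2) - (0) = -5*sqrt(3)/2.

-5*sqrt(3)/2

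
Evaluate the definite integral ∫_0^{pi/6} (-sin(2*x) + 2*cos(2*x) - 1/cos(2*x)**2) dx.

An antiderivative is F(x) = sin(2*x) + cos(2*x)/2 - tan(2*x)/2.
Then F(pi/6) - F(0) = (1/4) - (1/2) = -1/4.

-1/4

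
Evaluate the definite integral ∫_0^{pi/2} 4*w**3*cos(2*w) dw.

3 - 3*pi**2/4

Integrate by parts 3 times (u = w^3, dv = 4*cos(2*w) dw).
An antiderivative is F(w) = 2*w**3*sin(2*w) + 3*w**2*cos(2*w) - 3*w*sin(2*w) - 3*cos(2*w)/2.
Then F(pi/2) - F(0) = (3/2 - 3*pi**2/4) - (-3/2) = 3 - 3*pi**2/4.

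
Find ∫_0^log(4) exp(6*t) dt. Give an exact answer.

1365/2

Let u = exp(t), so du = exp(t) dt. When t = 0, u = 1; when t = log(4), u = 4.
The integral becomes ∫ u**5 du from 1 to 4, with antiderivative u**6/6.
Back in t: F(t) = exp(6*t)/6.
Then F(log(4)) - F(0) = (2048/3) - (1/6) = 1365/2.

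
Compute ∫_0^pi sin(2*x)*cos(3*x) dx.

-4/5

Use the identity sin(2*x)cos(3*x) = [sin(5*x) + sin(-x)]/2.
An antiderivative is F(x) = cos(x)/2 - cos(5*x)/10.
Then F(pi) - F(0) = (-2/5) - (2/5) = -4/5.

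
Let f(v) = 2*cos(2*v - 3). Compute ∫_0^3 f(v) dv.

2*sin(3)

Let u = 2*v - 3, so du = 2 dv. When v = 0, u = -3; when v = 3, u = 3.
The integral becomes ∫ cos(u) du from -3 to 3, with antiderivative sin(u).
Back in v: F(v) = sin(2*v - 3).
Then F(3) - F(0) = (sin(3)) - (-sin(3)) = 2*sin(3).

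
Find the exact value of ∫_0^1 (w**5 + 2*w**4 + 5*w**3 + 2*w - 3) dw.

-11/60

By the power rule, an antiderivative is F(w) = w**6/6 + 2*w**5/5 + 5*w**4/4 + w**2 - 3*w.
Then F(1) - F(0) = (-11/60) - (0) = -11/60.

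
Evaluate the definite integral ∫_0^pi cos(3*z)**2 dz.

pi/2

Use the identity cos^2(3*z) = (1 + cos(6*z))/2.
An antiderivative is F(z) = z/2 + sin(6*z)/12.
Then F(pi) - F(0) = (pi/2) - (0) = pi/2.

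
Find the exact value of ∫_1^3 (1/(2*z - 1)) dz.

log(5)/2

An antiderivative is F(z) = log(2*z - 1)/2.
Then F(3) - F(1) = (log(5)/2) - (0) = log(5)/2.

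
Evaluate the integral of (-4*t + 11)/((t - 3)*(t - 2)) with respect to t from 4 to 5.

Factor the denominator: t**2 - 5*t + 6 = (t - 2)(t - 3).
Partial fractions: (-4*t + 11)/((t - 3)*(t - 2)) = -3/(t - 2) - 1/(t - 3).
An antiderivative is F(t) = -log(t - 3) - 3*log(t - 2).
Then F(5) - F(4) = (-log(54)) - (-log(8)) = log(4/27).

log(4/27)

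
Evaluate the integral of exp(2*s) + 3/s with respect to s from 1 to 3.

An antiderivative is F(s) = exp(2*s)/2 + 3*log(s).
Then F(3) - F(1) = (log(27) + exp(6)/2) - (exp(2)/2) = -exp(2)/2 + log(27) + exp(6)/2.

-exp(2)/2 + log(27) + exp(6)/2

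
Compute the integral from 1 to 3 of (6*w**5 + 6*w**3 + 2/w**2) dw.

By the power rule, an antiderivative is F(w) = w**6 + 3*w**4/2 - 2/w.
Then F(3) - F(1) = (5099/6) - (1/2) = 2548/3.

2548/3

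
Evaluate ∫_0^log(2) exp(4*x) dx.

Let u = exp(x), so du = exp(x) dx. When x = 0, u = 1; when x = log(2), u = 2.
The integral becomes ∫ u**3 du from 1 to 2, with antiderivative u**4/4.
Back in x: F(x) = exp(4*x)/4.
Then F(log(2)) - F(0) = (4) - (1/4) = 15/4.

15/4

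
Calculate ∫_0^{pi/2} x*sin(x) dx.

1

Integrate by parts once (u = x, dv = sin(x) dx).
An antiderivative is F(x) = -x*cos(x) + sin(x).
Then F(pi/2) - F(0) = (1) - (0) = 1.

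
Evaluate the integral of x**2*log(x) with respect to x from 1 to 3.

Integrate by parts once (u = ln x, dv = x**2 dx).
An antiderivative is F(x) = x**3*(3*log(x) - 1)/9.
Then F(3) - F(1) = (-3 + 9*log(3)) - (-1/9) = -26/9 + 9*log(3).

-26/9 + 9*log(3)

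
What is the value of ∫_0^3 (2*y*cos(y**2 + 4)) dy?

sin(13) - sin(4)

Let u = y**2 + 4, so du = 2*y dy. When y = 0, u = 4; when y = 3, u = 13.
The integral becomes ∫ cos(u) du from 4 to 13, with antiderivative sin(u).
Back in y: F(y) = sin(y**2 + 4).
Then F(3) - F(0) = (sin(13)) - (sin(4)) = sin(13) - sin(4).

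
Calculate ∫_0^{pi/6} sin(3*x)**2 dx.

pi/12

Use the identity sin^2(3*x) = (1 - cos(6*x))/2.
An antiderivative is F(x) = x/2 - sin(6*x)/12.
Then F(pi/6) - F(0) = (pi/12) - (0) = pi/12.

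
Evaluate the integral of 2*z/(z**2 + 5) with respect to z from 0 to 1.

Let u = z**2 + 5, so du = 2*z dz. When z = 0, u = 5; when z = 1, u = 6.
The integral becomes ∫ 1/u du from 5 to 6, with antiderivative log(u).
Back in z: F(z) = log(z**2 + 5).
Then F(1) - F(0) = (log(6)) - (log(5)) = log(6/5).

log(6/5)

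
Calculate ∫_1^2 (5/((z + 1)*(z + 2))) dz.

-15*log(2) + 10*log(3)

Factor the denominator: z**2 + 3*z + 2 = (z + 2)(z + 1).
Partial fractions: 5/((z + 1)*(z + 2)) = -5/(z + 2) + 5/(z + 1).
An antiderivative is F(z) = 5*log(z + 1) - 5*log(z + 2).
Then F(2) - F(1) = (-10*log(2) + 5*log(3)) - (-5*log(3) + 5*log(2)) = -15*log(2) + 10*log(3).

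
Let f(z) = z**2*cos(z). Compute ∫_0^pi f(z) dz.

Integrate by parts twice (u = z^2, dv = cos(z) dz).
An antiderivative is F(z) = z**2*sin(z) + 2*z*cos(z) - 2*sin(z).
Then F(pi) - F(0) = (-2*pi) - (0) = -2*pi.

-2*pi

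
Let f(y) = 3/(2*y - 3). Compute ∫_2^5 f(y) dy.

3*log(7)/2

An antiderivative is F(y) = 3*log(2*y - 3)/2.
Then F(5) - F(2) = (3*log(7)/2) - (0) = 3*log(7)/2.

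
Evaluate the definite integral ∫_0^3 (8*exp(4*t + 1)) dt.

-2*exp(1)*(1 - exp(12))

Let u = 4*t + 1, so du = 4 dt. When t = 0, u = 1; when t = 3, u = 13.
The integral becomes 2·∫ exp(u) du from 1 to 13, with antiderivative 2*exp(u).
Back in t: F(t) = 2*exp(4*t + 1).
Then F(3) - F(0) = (2*exp(13)) - (2*exp(1)) = -2*exp(1)*(1 - exp(12)).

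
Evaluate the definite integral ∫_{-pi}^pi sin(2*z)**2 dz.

Use the identity sin^2(2*z) = (1 - cos(4*z))/2.
An antiderivative is F(z) = z/2 - sin(4*z)/8.
Then F(pi) - F(-pi) = (pi/2) - (-pi/2) = pi.

pi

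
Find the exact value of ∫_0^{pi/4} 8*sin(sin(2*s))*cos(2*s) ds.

Let u = sin(2*s), so du = 2*cos(2*s) ds. When s = 0, u = 0; when s = pi/4, u = 1.
The integral becomes 4·∫ sin(u) du from 0 to 1, with antiderivative -4*cos(u).
Back in s: F(s) = -4*cos(sin(2*s)).
Then F(pi/4) - F(0) = (-4*cos(1)) - (-4) = 4 - 4*cos(1).

4 - 4*cos(1)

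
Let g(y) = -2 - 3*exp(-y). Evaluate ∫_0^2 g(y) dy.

-7 + 3*exp(-2)

An antiderivative is F(y) = -2*y + 3*exp(-y).
Then F(2) - F(0) = (-4 + 3*exp(-2)) - (3) = -7 + 3*exp(-2).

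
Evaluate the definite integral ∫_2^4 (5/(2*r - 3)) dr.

5*log(5)/2

An antiderivative is F(r) = 5*log(2*r - 3)/2.
Then F(4) - F(2) = (5*log(5)/2) - (0) = 5*log(5)/2.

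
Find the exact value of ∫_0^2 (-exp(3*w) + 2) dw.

An antiderivative is F(w) = -exp(3*w)/3 + 2*w.
Then F(2) - F(0) = (4 - exp(6)/3) - (-1/3) = 13/3 - exp(6)/3.

13/3 - exp(6)/3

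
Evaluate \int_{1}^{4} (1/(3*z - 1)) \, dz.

An antiderivative is F(z) = log(3*z - 1)/3.
Then F(4) - F(1) = (log(11)/3) - (log(2)/3) = -log(2)/3 + log(11)/3.

-log(2)/3 + log(11)/3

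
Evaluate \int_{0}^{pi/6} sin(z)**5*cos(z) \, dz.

Let u = sin(z), so du = cos(z) dz. When z = 0, u = 0; when z = pi/6, u = 1/2.
The integral becomes ∫ u**5 du from 0 to 1/2, with antiderivative u**6/6.
Back in z: F(z) = sin(z)**6/6.
Then F(pi/6) - F(0) = (1/384) - (0) = 1/384.

1/384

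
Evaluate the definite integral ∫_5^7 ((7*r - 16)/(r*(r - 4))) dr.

-4*log(5) + 3*log(3) + 4*log(7)

Factor the denominator: r**2 - 4*r = r(r - 4).
Partial fractions: (7*r - 16)/(r*(r - 4)) = 4/r + 3/(r - 4).
An antiderivative is F(r) = 4*log(r) + 3*log(r - 4).
Then F(7) - F(5) = (3*log(3) + 4*log(7)) - (4*log(5)) = -4*log(5) + 3*log(3) + 4*log(7).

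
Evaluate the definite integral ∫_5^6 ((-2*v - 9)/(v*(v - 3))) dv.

-3*log(5) - 2*log(3) + 8*log(2)

Factor the denominator: v**2 - 3*v = v(v - 3).
Partial fractions: (-2*v - 9)/(v*(v - 3)) = 3/v - 5/(v - 3).
An antiderivative is F(v) = 3*log(v) - 5*log(v - 3).
Then F(6) - F(5) = (log(8/9)) - (-5*log(2) + 3*log(5)) = -3*log(5) - 2*log(3) + 8*log(2).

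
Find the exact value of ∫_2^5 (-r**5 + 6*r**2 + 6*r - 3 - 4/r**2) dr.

-23067/10

By the power rule, an antiderivative is F(r) = -r**6/6 + 2*r**3 + 3*r**2 - 3*r + 4/r.
Then F(5) - F(2) = (-68801/30) - (40/3) = -23067/10.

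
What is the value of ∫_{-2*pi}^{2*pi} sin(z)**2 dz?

2*pi

Use the identity sin^2(z) = (1 - cos(2*z))/2.
An antiderivative is F(z) = z/2 - sin(2*z)/4.
Then F(2*pi) - F(-2*pi) = (pi) - (-pi) = 2*pi.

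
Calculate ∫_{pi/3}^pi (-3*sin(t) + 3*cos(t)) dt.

-9/2 - 3*sqrt(3)/2

An antiderivative is F(t) = 3*sin(t) + 3*cos(t).
Then F(pi) - F(pi/3) = (-3) - (3/2 + 3*sqrt(3)/2) = -9/2 - 3*sqrt(3)/2.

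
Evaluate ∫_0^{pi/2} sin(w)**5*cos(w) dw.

Let u = sin(w), so du = cos(w) dw. When w = 0, u = 0; when w = pi/2, u = 1.
The integral becomes ∫ u**5 du from 0 to 1, with antiderivative u**6/6.
Back in w: F(w) = sin(w)**6/6.
Then F(pi/2) - F(0) = (1/6) - (0) = 1/6.

1/6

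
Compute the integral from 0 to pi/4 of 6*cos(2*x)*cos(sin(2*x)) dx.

Let u = sin(2*x), so du = 2*cos(2*x) dx. When x = 0, u = 0; when x = pi/4, u = 1.
The integral becomes 3·∫ cos(u) du from 0 to 1, with antiderivative 3*sin(u).
Back in x: F(x) = 3*sin(sin(2*x)).
Then F(pi/4) - F(0) = (3*sin(1)) - (0) = 3*sin(1).

3*sin(1)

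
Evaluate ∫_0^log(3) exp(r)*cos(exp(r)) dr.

Let u = exp(r), so du = exp(r) dr. When r = 0, u = 1; when r = log(3), u = 3.
The integral becomes ∫ cos(u) du from 1 to 3, with antiderivative sin(u).
Back in r: F(r) = sin(exp(r)).
Then F(log(3)) - F(0) = (sin(3)) - (sin(1)) = -sin(1) + sin(3).

-sin(1) + sin(3)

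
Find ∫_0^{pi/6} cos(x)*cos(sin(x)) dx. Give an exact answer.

Let u = sin(x), so du = cos(x) dx. When x = 0, u = 0; when x = pi/6, u = 1/2.
The integral becomes ∫ cos(u) du from 0 to 1/2, with antiderivative sin(u).
Back in x: F(x) = sin(sin(x)).
Then F(pi/6) - F(0) = (sin(1/2)) - (0) = sin(1/2).

sin(1/2)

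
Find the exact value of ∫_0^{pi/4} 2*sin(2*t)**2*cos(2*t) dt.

1/3

Let u = sin(2*t), so du = 2*cos(2*t) dt. When t = 0, u = 0; when t = pi/4, u = 1.
The integral becomes ∫ u**2 du from 0 to 1, with antiderivative u**3/3.
Back in t: F(t) = sin(2*t)**3/3.
Then F(pi/4) - F(0) = (1/3) - (0) = 1/3.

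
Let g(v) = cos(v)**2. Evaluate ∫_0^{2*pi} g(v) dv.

Use the identity cos^2(v) = (1 + cos(2*v))/2.
An antiderivative is F(v) = v/2 + sin(2*v)/4.
Then F(2*pi) - F(0) = (pi) - (0) = pi.

pi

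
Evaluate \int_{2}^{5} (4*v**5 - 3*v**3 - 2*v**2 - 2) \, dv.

39333/4

By the power rule, an antiderivative is F(v) = 2*v**6/3 - 3*v**4/4 - 2*v**3/3 - 2*v.
Then F(5) - F(2) = (118255/12) - (64/3) = 39333/4.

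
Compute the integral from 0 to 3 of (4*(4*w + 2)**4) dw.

537792/5

Let u = 4*w + 2, so du = 4 dw. When w = 0, u = 2; when w = 3, u = 14.
The integral becomes ∫ u**4 du from 2 to 14, with antiderivative u**5/5.
Back in w: F(w) = (4*w + 2)**5/5.
Then F(3) - F(0) = (537824/5) - (32/5) = 537792/5.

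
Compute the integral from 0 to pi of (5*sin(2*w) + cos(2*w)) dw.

0

An antiderivative is F(w) = sin(2*w)/2 - 5*cos(2*w)/2.
Then F(pi) - F(0) = (-5/2) - (-5/2) = 0.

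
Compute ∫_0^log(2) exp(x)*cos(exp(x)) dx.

Let u = exp(x), so du = exp(x) dx. When x = 0, u = 1; when x = log(2), u = 2.
The integral becomes ∫ cos(u) du from 1 to 2, with antiderivative sin(u).
Back in x: F(x) = sin(exp(x)).
Then F(log(2)) - F(0) = (sin(2)) - (sin(1)) = -sin(1) + sin(2).

-sin(1) + sin(2)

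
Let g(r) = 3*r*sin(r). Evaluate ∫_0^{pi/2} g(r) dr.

Integrate by parts once (u = r, dv = 3*sin(r) dr).
An antiderivative is F(r) = -3*r*cos(r) + 3*sin(r).
Then F(pi/2) - F(0) = (3) - (0) = 3.

3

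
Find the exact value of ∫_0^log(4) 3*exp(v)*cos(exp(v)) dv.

-3*sin(1) + 3*sin(4)

Let u = exp(v), so du = exp(v) dv. When v = 0, u = 1; when v = log(4), u = 4.
The integral becomes 3·∫ cos(u) du from 1 to 4, with antiderivative 3*sin(u).
Back in v: F(v) = 3*sin(exp(v)).
Then F(log(4)) - F(0) = (3*sin(4)) - (3*sin(1)) = -3*sin(1) + 3*sin(4).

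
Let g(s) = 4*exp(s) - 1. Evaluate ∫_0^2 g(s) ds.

-6 + 4*exp(2)

An antiderivative is F(s) = -s + 4*exp(s).
Then F(2) - F(0) = (-2 + 4*exp(2)) - (4) = -6 + 4*exp(2).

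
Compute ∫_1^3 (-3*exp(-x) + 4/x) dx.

An antiderivative is F(x) = 4*log(x) + 3*exp(-x).
Then F(3) - F(1) = (3*exp(-3) + 4*log(3)) - (3*exp(-1)) = -3*exp(-1) + 3*exp(-3) + 4*log(3).

-3*exp(-1) + 3*exp(-3) + 4*log(3)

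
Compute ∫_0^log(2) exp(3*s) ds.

Let u = exp(s), so du = exp(s) ds. When s = 0, u = 1; when s = log(2), u = 2.
The integral becomes ∫ u**2 du from 1 to 2, with antiderivative u**3/3.
Back in s: F(s) = exp(3*s)/3.
Then F(log(2)) - F(0) = (8/3) - (1/3) = 7/3.

7/3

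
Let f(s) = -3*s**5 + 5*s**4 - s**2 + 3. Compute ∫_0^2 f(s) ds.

10/3

By the power rule, an antiderivative is F(s) = -s**6/2 + s**5 - s**3/3 + 3*s.
Then F(2) - F(0) = (10/3) - (0) = 10/3.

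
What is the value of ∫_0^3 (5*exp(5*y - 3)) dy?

Let u = 5*y - 3, so du = 5 dy. When y = 0, u = -3; when y = 3, u = 12.
The integral becomes ∫ exp(u) du from -3 to 12, with antiderivative exp(u).
Back in y: F(y) = exp(5*y - 3).
Then F(3) - F(0) = (exp(12)) - (exp(-3)) = -(1 - exp(15))*exp(-3).

-(1 - exp(15))*exp(-3)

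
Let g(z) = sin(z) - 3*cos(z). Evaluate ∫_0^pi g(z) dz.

2

An antiderivative is F(z) = -3*sin(z) - cos(z).
Then F(pi) - F(0) = (1) - (-1) = 2.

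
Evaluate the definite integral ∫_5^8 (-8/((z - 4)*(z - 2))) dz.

-log(16)

Factor the denominator: z**2 - 6*z + 8 = (z - 2)(z - 4).
Partial fractions: -8/((z - 4)*(z - 2)) = 4/(z - 2) - 4/(z - 4).
An antiderivative is F(z) = -4*log(z - 4) + 4*log(z - 2).
Then F(8) - F(5) = (log(81/16)) - (log(81)) = -log(16).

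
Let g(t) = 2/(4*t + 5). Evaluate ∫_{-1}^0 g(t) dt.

An antiderivative is F(t) = log(4*t + 5)/2.
Then F(0) - F(-1) = (log(5)/2) - (0) = log(5)/2.

log(5)/2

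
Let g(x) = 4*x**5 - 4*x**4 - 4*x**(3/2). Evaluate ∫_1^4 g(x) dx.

1862

By the power rule, an antiderivative is F(x) = 2*x**6/3 - 8*x**(5/2)/5 - 4*x**5/5.
Then F(4) - F(1) = (27904/15) - (-26/15) = 1862.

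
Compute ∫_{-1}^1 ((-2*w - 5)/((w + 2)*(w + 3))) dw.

-log(6)

Factor the denominator: w**2 + 5*w + 6 = (w + 3)(w + 2).
Partial fractions: (-2*w - 5)/((w + 2)*(w + 3)) = -1/(w + 3) - 1/(w + 2).
An antiderivative is F(w) = -log(w + 2) - log(w + 3).
Then F(1) - F(-1) = (-log(12)) - (-log(2)) = -log(6).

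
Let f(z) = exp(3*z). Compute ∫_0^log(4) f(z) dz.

Let u = exp(z), so du = exp(z) dz. When z = 0, u = 1; when z = log(4), u = 4.
The integral becomes ∫ u**2 du from 1 to 4, with antiderivative u**3/3.
Back in z: F(z) = exp(3*z)/3.
Then F(log(4)) - F(0) = (64/3) - (1/3) = 21.

21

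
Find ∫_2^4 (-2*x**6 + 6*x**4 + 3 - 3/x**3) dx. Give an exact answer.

-3862267/1120

By the power rule, an antiderivative is F(x) = -2*x**7/7 + 6*x**5/5 + 3*x + 3/(2*x**2).
Then F(4) - F(2) = (-3853079/1120) - (2297/280) = -3862267/1120.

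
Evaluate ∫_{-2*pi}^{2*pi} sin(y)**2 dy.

2*pi

Use the identity sin^2(y) = (1 - cos(2*y))/2.
An antiderivative is F(y) = y/2 - sin(2*y)/4.
Then F(2*pi) - F(-2*pi) = (pi) - (-pi) = 2*pi.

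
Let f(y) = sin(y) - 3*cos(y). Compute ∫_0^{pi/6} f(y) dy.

An antiderivative is F(y) = -3*sin(y) - cos(y).
Then F(pi/6) - F(0) = (-3/2 - sqrt(3)/2) - (-1) = -sqrt(3)/2 - 1/2.

-sqrt(3)/2 - 1/2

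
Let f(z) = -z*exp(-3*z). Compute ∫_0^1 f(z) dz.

Integrate by parts once (u = z, dv = -exp(-3*z) dz).
An antiderivative is F(z) = (3*z + 1)*exp(-3*z)/9.
Then F(1) - F(0) = (4*exp(-3)/9) - (1/9) = (4 - exp(3))*exp(-3)/9.

(4 - exp(3))*exp(-3)/9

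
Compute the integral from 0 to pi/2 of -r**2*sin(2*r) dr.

Integrate by parts twice (u = r^2, dv = -sin(2*r) dr).
An antiderivative is F(r) = r**2*cos(2*r)/2 - r*sin(2*r)/2 - cos(2*r)/4.
Then F(pi/2) - F(0) = (1/4 - pi**2/8) - (-1/4) = 1/2 - pi**2/8.

1/2 - pi**2/8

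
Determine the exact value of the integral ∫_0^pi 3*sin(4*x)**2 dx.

3*pi/2

Use the identity sin^2(4*x) = (1 - cos(8*x))/2.
An antiderivative is F(x) = 3*x/2 - 3*sin(8*x)/16.
Then F(pi) - F(0) = (3*pi/2) - (0) = 3*pi/2.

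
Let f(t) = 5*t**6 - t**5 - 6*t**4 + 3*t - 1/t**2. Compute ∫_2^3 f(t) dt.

By the power rule, an antiderivative is F(t) = 5*t**7/7 - t**6/6 - 6*t**5/5 + 3*t**2/2 + 1/t.
Then F(3) - F(2) = (122102/105) - (10261/210) = 77981/70.

77981/70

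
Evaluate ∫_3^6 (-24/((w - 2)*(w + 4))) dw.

Factor the denominator: w**2 + 2*w - 8 = (w + 4)(w - 2).
Partial fractions: -24/((w - 2)*(w + 4)) = 4/(w + 4) - 4/(w - 2).
An antiderivative is F(w) = -4*log(w - 2) + 4*log(w + 4).
Then F(6) - F(3) = (-4*log(2) + 4*log(5)) - (4*log(7)) = -4*log(7) - 4*log(2) + 4*log(5).

-4*log(7) - 4*log(2) + 4*log(5)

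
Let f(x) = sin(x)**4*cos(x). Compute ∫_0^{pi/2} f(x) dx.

Let u = sin(x), so du = cos(x) dx. When x = 0, u = 0; when x = pi/2, u = 1.
The integral becomes ∫ u**4 du from 0 to 1, with antiderivative u**5/5.
Back in x: F(x) = sin(x)**5/5.
Then F(pi/2) - F(0) = (1/5) - (0) = 1/5.

1/5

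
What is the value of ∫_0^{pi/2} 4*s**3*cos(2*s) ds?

Integrate by parts 3 times (u = s^3, dv = 4*cos(2*s) ds).
An antiderivative is F(s) = 2*s**3*sin(2*s) + 3*s**2*cos(2*s) - 3*s*sin(2*s) - 3*cos(2*s)/2.
Then F(pi/2) - F(0) = (3/2 - 3*pi**2/4) - (-3/2) = 3 - 3*pi**2/4.

3 - 3*pi**2/4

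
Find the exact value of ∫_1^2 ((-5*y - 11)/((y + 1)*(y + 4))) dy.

-5*log(3) - log(2) + 3*log(5)

Factor the denominator: y**2 + 5*y + 4 = (y + 4)(y + 1).
Partial fractions: (-5*y - 11)/((y + 1)*(y + 4)) = -3/(y + 4) - 2/(y + 1).
An antiderivative is F(y) = -2*log(y + 1) - 3*log(y + 4).
Then F(2) - F(1) = (-5*log(3) - 3*log(2)) - (-3*log(5) - 2*log(2)) = -5*log(3) - log(2) + 3*log(5).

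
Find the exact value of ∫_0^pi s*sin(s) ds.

pi

Integrate by parts once (u = s, dv = sin(s) ds).
An antiderivative is F(s) = -s*cos(s) + sin(s).
Then F(pi) - F(0) = (pi) - (0) = pi.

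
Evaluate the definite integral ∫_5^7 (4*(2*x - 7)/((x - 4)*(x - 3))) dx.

Factor the denominator: x**2 - 7*x + 12 = (x - 3)(x - 4).
Partial fractions: 4*(2*x - 7)/((x - 4)*(x - 3)) = 4/(x - 3) + 4/(x - 4).
An antiderivative is F(x) = 4*log(x - 4) + 4*log(x - 3).
Then F(7) - F(5) = (4*log(3) + 8*log(2)) - (log(16)) = 4*log(2) + 4*log(3).

4*log(2) + 4*log(3)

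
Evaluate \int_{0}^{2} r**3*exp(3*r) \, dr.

Integrate by parts 3 times (u = r^3, dv = exp(3*r) dr).
An antiderivative is F(r) = (9*r**3 - 9*r**2 + 6*r - 2)*exp(3*r)/27.
Then F(2) - F(0) = (46*exp(6)/27) - (-2/27) = 2/27 + 46*exp(6)/27.

2/27 + 46*exp(6)/27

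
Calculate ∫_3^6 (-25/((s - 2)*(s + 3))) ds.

Factor the denominator: s**2 + s - 6 = (s + 3)(s - 2).
Partial fractions: -25/((s - 2)*(s + 3)) = 5/(s + 3) - 5/(s - 2).
An antiderivative is F(s) = -5*log(s - 2) + 5*log(s + 3).
Then F(6) - F(3) = (-10*log(2) + 10*log(3)) - (5*log(2) + 5*log(3)) = -15*log(2) + 5*log(3).

-15*log(2) + 5*log(3)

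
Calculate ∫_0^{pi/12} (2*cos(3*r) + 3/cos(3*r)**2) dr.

sqrt(2)/3 + 1

An antiderivative is F(r) = 2*sin(3*r)/3 + tan(3*r).
Then F(pi/12) - F(0) = (sqrt(2)/3 + 1) - (0) = sqrt(2)/3 + 1.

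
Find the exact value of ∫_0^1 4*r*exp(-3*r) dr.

Integrate by parts once (u = r, dv = 4*exp(-3*r) dr).
An antiderivative is F(r) = (-12*r - 4)*exp(-3*r)/9.
Then F(1) - F(0) = (-16*exp(-3)/9) - (-4/9) = 4/9 - 16*exp(-3)/9.

4/9 - 16*exp(-3)/9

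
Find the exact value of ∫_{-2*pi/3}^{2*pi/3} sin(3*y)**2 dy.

2*pi/3

Use the identity sin^2(3*y) = (1 - cos(6*y))/2.
An antiderivative is F(y) = y/2 - sin(6*y)/12.
Then F(2*pi/3) - F(-2*pi/3) = (pi/3) - (-pi/3) = 2*pi/3.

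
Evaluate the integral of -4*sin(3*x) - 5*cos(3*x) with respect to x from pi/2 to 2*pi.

-1/3

An antiderivative is F(x) = -5*sin(3*x)/3 + 4*cos(3*x)/3.
Then F(2*pi) - F(pi/2) = (4/3) - (5/3) = -1/3.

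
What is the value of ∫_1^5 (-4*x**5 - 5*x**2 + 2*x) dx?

By the power rule, an antiderivative is F(x) = -2*x**6/3 - 5*x**3/3 + x**2.
Then F(5) - F(1) = (-10600) - (-4/3) = -31796/3.

-31796/3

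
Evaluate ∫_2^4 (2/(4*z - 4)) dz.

An antiderivative is F(z) = log(4*z - 4)/2.
Then F(4) - F(2) = (log(12)/2) - (log(2)) = log(3)/2.

log(3)/2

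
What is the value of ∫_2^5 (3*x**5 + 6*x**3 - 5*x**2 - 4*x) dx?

8457

By the power rule, an antiderivative is F(x) = x**6/2 + 3*x**4/2 - 5*x**3/3 - 2*x**2.
Then F(5) - F(2) = (25475/3) - (104/3) = 8457.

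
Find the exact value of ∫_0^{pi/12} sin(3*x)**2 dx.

-1/12 + pi/24

Use the identity sin^2(3*x) = (1 - cos(6*x))/2.
An antiderivative is F(x) = x/2 - sin(6*x)/12.
Then F(pi/12) - F(0) = (-1/12 + pi/24) - (0) = -1/12 + pi/24.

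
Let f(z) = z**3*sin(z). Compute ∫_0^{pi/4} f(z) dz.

sqrt(2)*(-384 - pi**3 + 12*pi**2 + 96*pi)/128

Integrate by parts 3 times (u = z^3, dv = sin(z) dz).
An antiderivative is F(z) = -z**3*cos(z) + 3*z**2*sin(z) + 6*z*cos(z) - 6*sin(z).
Then F(pi/4) - F(0) = (sqrt(2)*(-384 - pi**3 + 12*pi**2 + 96*pi)/128) - (0) = sqrt(2)*(-384 - pi**3 + 12*pi**2 + 96*pi)/128.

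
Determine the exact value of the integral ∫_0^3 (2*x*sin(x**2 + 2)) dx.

cos(2) - cos(11)

Let u = x**2 + 2, so du = 2*x dx. When x = 0, u = 2; when x = 3, u = 11.
The integral becomes ∫ sin(u) du from 2 to 11, with antiderivative -cos(u).
Back in x: F(x) = -cos(x**2 + 2).
Then F(3) - F(0) = (-cos(11)) - (-cos(2)) = cos(2) - cos(11).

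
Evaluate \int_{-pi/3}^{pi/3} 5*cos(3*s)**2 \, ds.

Use the identity cos^2(3*s) = (1 + cos(6*s))/2.
An antiderivative is F(s) = 5*s/2 + 5*sin(6*s)/12.
Then F(pi/3) - F(-pi/3) = (5*pi/6) - (-5*pi/6) = 5*pi/3.

5*pi/3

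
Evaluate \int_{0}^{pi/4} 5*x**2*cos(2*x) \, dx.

Integrate by parts twice (u = x^2, dv = 5*cos(2*x) dx).
An antiderivative is F(x) = 5*x**2*sin(2*x)/2 + 5*x*cos(2*x)/2 - 5*sin(2*x)/4.
Then F(pi/4) - F(0) = (-5/4 + 5*pi**2/32) - (0) = -5/4 + 5*pi**2/32.

-5/4 + 5*pi**2/32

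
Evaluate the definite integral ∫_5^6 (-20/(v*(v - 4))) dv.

Factor the denominator: v**2 - 4*v = v(v - 4).
Partial fractions: -20/(v*(v - 4)) = 5/v - 5/(v - 4).
An antiderivative is F(v) = 5*log(v) - 5*log(v - 4).
Then F(6) - F(5) = (5*log(3)) - (5*log(5)) = -5*log(5) + 5*log(3).

-5*log(5) + 5*log(3)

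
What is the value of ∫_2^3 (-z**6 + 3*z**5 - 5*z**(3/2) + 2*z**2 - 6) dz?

By the power rule, an antiderivative is F(z) = -z**7/7 + z**6/2 - 2*z**(5/2) + 2*z**3/3 - 6*z.
Then F(3) - F(2) = (729/14 - 18*sqrt(3)) - (148/21 - 8*sqrt(2)) = -18*sqrt(3) + 8*sqrt(2) + 1891/42.

-18*sqrt(3) + 8*sqrt(2) + 1891/42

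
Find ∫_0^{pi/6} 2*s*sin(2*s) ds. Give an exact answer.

-pi/12 + sqrt(3)/4

Integrate by parts once (u = s, dv = 2*sin(2*s) ds).
An antiderivative is F(s) = -s*cos(2*s) + sin(2*s)/2.
Then F(pi/6) - F(0) = (-pi/12 + sqrt(3)/4) - (0) = -pi/12 + sqrt(3)/4.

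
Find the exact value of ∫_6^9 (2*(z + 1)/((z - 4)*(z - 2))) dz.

-3*log(7) + log(2) + 5*log(5)

Factor the denominator: z**2 - 6*z + 8 = (z - 2)(z - 4).
Partial fractions: 2*(z + 1)/((z - 4)*(z - 2)) = -3/(z - 2) + 5/(z - 4).
An antiderivative is F(z) = 5*log(z - 4) - 3*log(z - 2).
Then F(9) - F(6) = (-3*log(7) + 5*log(5)) - (-log(2)) = -3*log(7) + log(2) + 5*log(5).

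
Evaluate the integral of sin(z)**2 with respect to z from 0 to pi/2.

pi/4

Use the identity sin^2(z) = (1 - cos(2*z))/2.
An antiderivative is F(z) = z/2 - sin(2*z)/4.
Then F(pi/2) - F(0) = (pi/4) - (0) = pi/4.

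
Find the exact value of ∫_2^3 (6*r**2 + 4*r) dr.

48

By the power rule, an antiderivative is F(r) = 2*r**3 + 2*r**2.
Then F(3) - F(2) = (72) - (24) = 48.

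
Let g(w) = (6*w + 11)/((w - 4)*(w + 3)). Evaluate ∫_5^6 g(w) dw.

log(36)

Factor the denominator: w**2 - w - 12 = (w + 3)(w - 4).
Partial fractions: (6*w + 11)/((w - 4)*(w + 3)) = 1/(w + 3) + 5/(w - 4).
An antiderivative is F(w) = 5*log(w - 4) + log(w + 3).
Then F(6) - F(5) = (2*log(3) + 5*log(2)) - (log(8)) = log(36).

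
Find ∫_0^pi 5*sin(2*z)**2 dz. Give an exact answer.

5*pi/2

Use the identity sin^2(2*z) = (1 - cos(4*z))/2.
An antiderivative is F(z) = 5*z/2 - 5*sin(4*z)/8.
Then F(pi) - F(0) = (5*pi/2) - (0) = 5*pi/2.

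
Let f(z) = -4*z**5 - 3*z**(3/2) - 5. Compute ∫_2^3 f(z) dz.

-1345/3 - 54*sqrt(3)/5 + 24*sqrt(2)/5

By the power rule, an antiderivative is F(z) = -2*z**6/3 - 6*z**(5/2)/5 - 5*z.
Then F(3) - F(2) = (-501 - 54*sqrt(3)/5) - (-158/3 - 24*sqrt(2)/5) = -1345/3 - 54*sqrt(3)/5 + 24*sqrt(2)/5.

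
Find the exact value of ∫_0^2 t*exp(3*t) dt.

Integrate by parts once (u = t, dv = exp(3*t) dt).
An antiderivative is F(t) = (3*t - 1)*exp(3*t)/9.
Then F(2) - F(0) = (5*exp(6)/9) - (-1/9) = 1/9 + 5*exp(6)/9.

1/9 + 5*exp(6)/9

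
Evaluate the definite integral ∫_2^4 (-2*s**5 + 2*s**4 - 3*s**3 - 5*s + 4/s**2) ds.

By the power rule, an antiderivative is F(s) = -s**6/3 + 2*s**5/5 - 3*s**4/4 - 5*s**2/2 - 4/s.
Then F(4) - F(2) = (-17831/15) - (-488/15) = -5781/5.

-5781/5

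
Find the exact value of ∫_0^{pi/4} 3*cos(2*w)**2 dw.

Use the identity cos^2(2*w) = (1 + cos(4*w))/2.
An antiderivative is F(w) = 3*w/2 + 3*sin(4*w)/8.
Then F(pi/4) - F(0) = (3*pi/8) - (0) = 3*pi/8.

3*pi/8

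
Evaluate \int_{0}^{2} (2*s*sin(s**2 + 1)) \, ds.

-cos(5) + cos(1)

Let u = s**2 + 1, so du = 2*s ds. When s = 0, u = 1; when s = 2, u = 5.
The integral becomes ∫ sin(u) du from 1 to 5, with antiderivative -cos(u).
Back in s: F(s) = -cos(s**2 + 1).
Then F(2) - F(0) = (-cos(5)) - (-cos(1)) = -cos(5) + cos(1).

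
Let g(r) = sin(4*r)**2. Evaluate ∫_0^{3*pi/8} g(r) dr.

3*pi/16

Use the identity sin^2(4*r) = (1 - cos(8*r))/2.
An antiderivative is F(r) = r/2 - sin(8*r)/16.
Then F(3*pi/8) - F(0) = (3*pi/16) - (0) = 3*pi/16.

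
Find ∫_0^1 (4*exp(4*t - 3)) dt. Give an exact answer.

Let u = 4*t - 3, so du = 4 dt. When t = 0, u = -3; when t = 1, u = 1.
The integral becomes ∫ exp(u) du from -3 to 1, with antiderivative exp(u).
Back in t: F(t) = exp(4*t - 3).
Then F(1) - F(0) = (exp(1)) - (exp(-3)) = -(1 - exp(4))*exp(-3).

-(1 - exp(4))*exp(-3)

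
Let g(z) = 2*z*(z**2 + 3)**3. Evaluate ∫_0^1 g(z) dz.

175/4

Let u = z**2 + 3, so du = 2*z dz. When z = 0, u = 3; when z = 1, u = 4.
The integral becomes ∫ u**3 du from 3 to 4, with antiderivative u**4/4.
Back in z: F(z) = (z**2 + 3)**4/4.
Then F(1) - F(0) = (64) - (81/4) = 175/4.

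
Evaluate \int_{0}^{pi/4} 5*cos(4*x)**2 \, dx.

5*pi/8

Use the identity cos^2(4*x) = (1 + cos(8*x))/2.
An antiderivative is F(x) = 5*x/2 + 5*sin(8*x)/16.
Then F(pi/4) - F(0) = (5*pi/8) - (0) = 5*pi/8.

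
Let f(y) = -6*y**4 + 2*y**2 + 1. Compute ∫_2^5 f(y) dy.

By the power rule, an antiderivative is F(y) = -6*y**5/5 + 2*y**3/3 + y.
Then F(5) - F(2) = (-10985/3) - (-466/15) = -18153/5.

-18153/5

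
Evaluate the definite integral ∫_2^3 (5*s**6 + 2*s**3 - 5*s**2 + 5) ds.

By the power rule, an antiderivative is F(s) = 5*s**7/7 + s**4/2 - 5*s**3/3 + 5*s.
Then F(3) - F(2) = (22017/14) - (2018/21) = 62015/42.

62015/42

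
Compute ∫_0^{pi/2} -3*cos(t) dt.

An antiderivative is F(t) = -3*sin(t).
Then F(pi/2) - F(0) = (-3) - (0) = -3.

-3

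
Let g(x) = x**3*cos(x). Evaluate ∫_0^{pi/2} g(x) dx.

-3*pi + pi**3/8 + 6

Integrate by parts 3 times (u = x^3, dv = cos(x) dx).
An antiderivative is F(x) = x**3*sin(x) + 3*x**2*cos(x) - 6*x*sin(x) - 6*cos(x).
Then F(pi/2) - F(0) = (pi*(-24 + pi**2)/8) - (-6) = -3*pi + pi**3/8 + 6.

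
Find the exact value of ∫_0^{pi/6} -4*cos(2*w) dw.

An antiderivative is F(w) = -2*sin(2*w).
Then F(pi/6) - F(0) = (-sqrt(3)) - (0) = -sqrt(3).

-sqrt(3)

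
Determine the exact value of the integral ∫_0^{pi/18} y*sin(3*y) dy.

-sqrt(3)*pi/108 + 1/18

Integrate by parts once (u = y, dv = sin(3*y) dy).
An antiderivative is F(y) = -y*cos(3*y)/3 + sin(3*y)/9.
Then F(pi/18) - F(0) = (-sqrt(3)*pi/108 + 1/18) - (0) = -sqrt(3)*pi/108 + 1/18.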